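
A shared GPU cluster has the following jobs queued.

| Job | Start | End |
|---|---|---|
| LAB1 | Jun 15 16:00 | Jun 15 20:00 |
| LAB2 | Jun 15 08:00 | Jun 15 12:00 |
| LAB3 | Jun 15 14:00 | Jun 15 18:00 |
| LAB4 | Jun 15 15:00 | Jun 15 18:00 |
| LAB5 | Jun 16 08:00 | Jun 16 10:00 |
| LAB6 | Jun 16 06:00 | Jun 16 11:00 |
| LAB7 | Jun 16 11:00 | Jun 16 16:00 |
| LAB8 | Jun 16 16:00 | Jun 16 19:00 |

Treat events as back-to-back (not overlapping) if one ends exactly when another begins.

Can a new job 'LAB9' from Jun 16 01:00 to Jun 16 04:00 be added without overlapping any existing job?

Yes — the slot is free

LAB2: ends Jun 15 12:00 at or before LAB9 starts Jun 16 01:00 → clear.
LAB3: ends Jun 15 18:00 at or before LAB9 starts Jun 16 01:00 → clear.
LAB4: ends Jun 15 18:00 at or before LAB9 starts Jun 16 01:00 → clear.
LAB1: ends Jun 15 20:00 at or before LAB9 starts Jun 16 01:00 → clear.
LAB6: starts Jun 16 06:00 at or after LAB9 ends Jun 16 04:00 → clear.
LAB5: starts Jun 16 08:00 at or after LAB9 ends Jun 16 04:00 → clear.
LAB7: starts Jun 16 11:00 at or after LAB9 ends Jun 16 04:00 → clear.
LAB8: starts Jun 16 16:00 at or after LAB9 ends Jun 16 04:00 → clear.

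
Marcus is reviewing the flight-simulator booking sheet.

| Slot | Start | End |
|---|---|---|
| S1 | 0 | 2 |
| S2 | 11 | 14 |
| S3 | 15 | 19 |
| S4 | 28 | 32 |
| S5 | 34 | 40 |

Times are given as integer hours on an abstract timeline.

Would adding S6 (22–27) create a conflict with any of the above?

No — it doesn't clash with anything

S1: ends 2 at or before S6 starts 22 → clear.
S2: ends 14 at or before S6 starts 22 → clear.
S3: ends 19 at or before S6 starts 22 → clear.
S4: starts 28 at or after S6 ends 27 → clear.
S5: starts 34 at or after S6 ends 27 → clear.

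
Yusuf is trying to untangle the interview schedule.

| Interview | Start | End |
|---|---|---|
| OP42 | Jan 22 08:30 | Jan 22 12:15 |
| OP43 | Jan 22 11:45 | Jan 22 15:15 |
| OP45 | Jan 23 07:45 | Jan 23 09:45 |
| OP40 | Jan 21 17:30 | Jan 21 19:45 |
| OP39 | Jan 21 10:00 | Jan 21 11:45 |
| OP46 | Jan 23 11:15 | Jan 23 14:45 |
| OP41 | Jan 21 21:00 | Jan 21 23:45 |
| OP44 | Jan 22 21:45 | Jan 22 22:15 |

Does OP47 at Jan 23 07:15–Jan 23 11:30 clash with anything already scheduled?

OP39: ends Jan 21 11:45 at or before OP47 starts Jan 23 07:15 → clear.
OP40: ends Jan 21 19:45 at or before OP47 starts Jan 23 07:15 → clear.
OP41: ends Jan 21 23:45 at or before OP47 starts Jan 23 07:15 → clear.
OP42: ends Jan 22 12:15 at or before OP47 starts Jan 23 07:15 → clear.
OP43: ends Jan 22 15:15 at or before OP47 starts Jan 23 07:15 → clear.
OP44: ends Jan 22 22:15 at or before OP47 starts Jan 23 07:15 → clear.
OP45: starts Jan 23 07:45 before OP47 ends Jan 23 11:30, and ends Jan 23 09:45 after OP47 starts Jan 23 07:15 → overlap.
OP46: starts Jan 23 11:15 before OP47 ends Jan 23 11:30, and ends Jan 23 14:45 after OP47 starts Jan 23 07:15 → overlap.
OP47 overlaps OP45, OP46.

Yes — it overlaps OP45, OP46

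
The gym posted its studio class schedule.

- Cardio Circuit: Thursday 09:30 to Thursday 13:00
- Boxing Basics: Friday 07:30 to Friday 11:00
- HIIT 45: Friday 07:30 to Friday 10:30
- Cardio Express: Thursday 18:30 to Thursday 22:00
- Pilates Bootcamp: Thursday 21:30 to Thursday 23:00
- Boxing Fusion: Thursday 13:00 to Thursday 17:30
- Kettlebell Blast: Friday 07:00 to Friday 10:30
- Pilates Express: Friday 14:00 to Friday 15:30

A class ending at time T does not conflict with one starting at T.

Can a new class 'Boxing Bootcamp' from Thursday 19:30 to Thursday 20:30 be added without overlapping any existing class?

No — it overlaps Cardio Express

Cardio Circuit: ends Thursday 13:00 at or before Boxing Bootcamp starts Thursday 19:30 → clear.
Boxing Fusion: ends Thursday 17:30 at or before Boxing Bootcamp starts Thursday 19:30 → clear.
Cardio Express: starts Thursday 18:30 before Boxing Bootcamp ends Thursday 20:30, and ends Thursday 22:00 after Boxing Bootcamp starts Thursday 19:30 → overlap.
Pilates Bootcamp: starts Thursday 21:30 at or after Boxing Bootcamp ends Thursday 20:30 → clear.
Kettlebell Blast: starts Friday 07:00 at or after Boxing Bootcamp ends Thursday 20:30 → clear.
Boxing Basics: starts Friday 07:30 at or after Boxing Bootcamp ends Thursday 20:30 → clear.
HIIT 45: starts Friday 07:30 at or after Boxing Bootcamp ends Thursday 20:30 → clear.
Pilates Express: starts Friday 14:00 at or after Boxing Bootcamp ends Thursday 20:30 → clear.
Boxing Bootcamp overlaps Cardio Express.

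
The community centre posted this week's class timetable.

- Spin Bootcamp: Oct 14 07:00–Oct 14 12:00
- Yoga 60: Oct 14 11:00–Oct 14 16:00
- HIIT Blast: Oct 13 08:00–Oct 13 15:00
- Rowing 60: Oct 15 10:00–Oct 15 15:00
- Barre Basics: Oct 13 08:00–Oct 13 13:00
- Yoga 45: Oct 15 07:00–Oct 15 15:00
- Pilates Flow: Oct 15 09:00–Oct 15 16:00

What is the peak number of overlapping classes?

3

Sort all start/end points and keep a running count:
Oct 13 08:00 start Barre Basics → 1
Oct 13 08:00 start HIIT Blast → 2
Oct 13 13:00 end Barre Basics → 1
Oct 13 15:00 end HIIT Blast → 0
Oct 14 07:00 start Spin Bootcamp → 1
Oct 14 11:00 start Yoga 60 → 2
Oct 14 12:00 end Spin Bootcamp → 1
Oct 14 16:00 end Yoga 60 → 0
Oct 15 07:00 start Yoga 45 → 1
Oct 15 09:00 start Pilates Flow → 2
Oct 15 10:00 start Rowing 60 → 3
Oct 15 15:00 end Rowing 60 → 2
Oct 15 15:00 end Yoga 45 → 1
Oct 15 16:00 end Pilates Flow → 0
Peak is 3, at Oct 15 10:00 (Pilates Flow, Rowing 60, Yoga 45).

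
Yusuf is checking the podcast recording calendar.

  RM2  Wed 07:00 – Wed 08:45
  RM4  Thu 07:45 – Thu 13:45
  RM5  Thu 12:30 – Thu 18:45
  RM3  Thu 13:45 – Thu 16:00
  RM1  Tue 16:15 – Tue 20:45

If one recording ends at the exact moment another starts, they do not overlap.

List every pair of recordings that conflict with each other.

RM3 & RM5, RM4 & RM5

Two intervals overlap when each starts before the other ends.
Sorted by start: RM1, RM2, RM4, RM5, RM3.
RM2 starts after RM1 ends; RM1 is clear from here.
RM4 starts after RM2 ends; RM2 is clear from here.
RM5 starts before RM4 ends → RM4 and RM5 overlap.
RM3 starts exactly when RM4 ends (back-to-back, no overlap).
RM3 starts before RM5 ends → RM5 and RM3 overlap.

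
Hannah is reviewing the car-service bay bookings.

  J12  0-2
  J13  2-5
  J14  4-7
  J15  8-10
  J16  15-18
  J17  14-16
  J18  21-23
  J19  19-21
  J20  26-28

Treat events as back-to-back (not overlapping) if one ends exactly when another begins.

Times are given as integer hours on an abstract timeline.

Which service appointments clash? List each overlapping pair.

J13 & J14, J16 & J17

Check each pair: they overlap iff neither finishes before the other starts.
Sorted by start: J12, J13, J14, J15, J17, J16, J19, J18, J20.
J13 starts exactly when J12 ends (back-to-back, no overlap); J12 is clear from here.
J14 starts before J13 ends → J13 and J14 overlap.
J15 starts after J13 ends; J13 is clear from here.
J15 starts after J14 ends; J14 is clear from here.
J17 starts after J15 ends; J15 is clear from here.
J16 starts before J17 ends → J17 and J16 overlap.
J19 starts after J17 ends; J17 is clear from here.
J19 starts after J16 ends; J16 is clear from here.
J18 starts exactly when J19 ends (back-to-back, no overlap); J19 is clear from here.
J20 starts after J18 ends.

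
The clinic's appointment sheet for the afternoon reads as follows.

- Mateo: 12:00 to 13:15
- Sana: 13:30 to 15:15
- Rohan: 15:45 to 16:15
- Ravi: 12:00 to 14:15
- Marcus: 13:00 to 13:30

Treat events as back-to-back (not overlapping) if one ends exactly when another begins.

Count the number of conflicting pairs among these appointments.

4

Check each pair: they overlap iff neither finishes before the other starts.
Sorted by start: Ravi, Mateo, Marcus, Sana, Rohan.
Mateo starts before Ravi ends → Ravi and Mateo overlap.
Marcus starts before Ravi ends → Ravi and Marcus overlap.
Sana starts before Ravi ends → Ravi and Sana overlap.
Rohan starts after Ravi ends.
Marcus starts before Mateo ends → Mateo and Marcus overlap.
Sana starts after Mateo ends; Mateo is clear from here.
Sana starts exactly when Marcus ends (back-to-back, no overlap); Marcus is clear from here.
Rohan starts after Sana ends.
Overlapping pairs: Marcus & Mateo, Marcus & Ravi, Mateo & Ravi, Ravi & Sana — 4 in total.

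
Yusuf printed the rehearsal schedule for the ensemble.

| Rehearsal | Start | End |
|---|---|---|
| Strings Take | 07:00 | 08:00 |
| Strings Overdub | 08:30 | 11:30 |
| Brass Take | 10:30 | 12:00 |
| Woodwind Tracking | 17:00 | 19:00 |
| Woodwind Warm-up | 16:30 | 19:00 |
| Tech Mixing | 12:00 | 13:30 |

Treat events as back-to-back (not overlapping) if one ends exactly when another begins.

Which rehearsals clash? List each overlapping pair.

Brass Take & Strings Overdub, Woodwind Tracking & Woodwind Warm-up

Sorted by start: Strings Take, Strings Overdub, Brass Take, Tech Mixing, Woodwind Warm-up, Woodwind Tracking.
Strings Overdub starts after Strings Take ends, so Strings Take has no further overlaps.
Brass Take starts before Strings Overdub ends → Strings Overdub and Brass Take overlap.
Tech Mixing starts after Strings Overdub ends, so Strings Overdub has no further overlaps.
Tech Mixing starts exactly when Brass Take ends (back-to-back, no overlap), so Brass Take has no further overlaps.
Woodwind Warm-up starts after Tech Mixing ends, so Tech Mixing has no further overlaps.
Woodwind Tracking starts before Woodwind Warm-up ends → Woodwind Warm-up and Woodwind Tracking overlap.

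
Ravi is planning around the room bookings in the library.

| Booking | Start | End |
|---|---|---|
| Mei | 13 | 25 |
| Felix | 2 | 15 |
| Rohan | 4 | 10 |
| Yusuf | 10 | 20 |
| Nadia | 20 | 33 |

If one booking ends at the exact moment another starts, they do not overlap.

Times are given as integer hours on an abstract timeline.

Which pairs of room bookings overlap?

Felix & Mei, Felix & Rohan, Felix & Yusuf, Mei & Nadia, Mei & Yusuf

Check each pair: they overlap iff neither finishes before the other starts.
Sorted by start: Felix, Rohan, Yusuf, Mei, Nadia.
Rohan starts before Felix ends → Felix and Rohan overlap.
Yusuf starts before Felix ends → Felix and Yusuf overlap.
Mei starts before Felix ends → Felix and Mei overlap.
Nadia starts after Felix ends.
Yusuf starts exactly when Rohan ends (back-to-back, no overlap), so nothing later overlaps Rohan either.
Mei starts before Yusuf ends → Yusuf and Mei overlap.
Nadia starts exactly when Yusuf ends (back-to-back, no overlap).
Nadia starts before Mei ends → Mei and Nadia overlap.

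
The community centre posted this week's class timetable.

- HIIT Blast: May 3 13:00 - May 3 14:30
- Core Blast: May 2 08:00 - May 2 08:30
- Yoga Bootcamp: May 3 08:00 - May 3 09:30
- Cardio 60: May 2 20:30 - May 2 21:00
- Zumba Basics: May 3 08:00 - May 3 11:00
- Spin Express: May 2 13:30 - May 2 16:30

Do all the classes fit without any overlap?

No

Sorted by start: Core Blast, Spin Express, Cardio 60, Zumba Basics, Yoga Bootcamp, HIIT Blast.
Spin Express starts after Core Blast ends, so nothing later overlaps Core Blast either.
Cardio 60 starts after Spin Express ends, so nothing later overlaps Spin Express either.
Zumba Basics starts after Cardio 60 ends, so nothing later overlaps Cardio 60 either.
Yoga Bootcamp starts before Zumba Basics ends → Zumba Basics and Yoga Bootcamp overlap.
That's a conflict, so the schedule is not conflict-free.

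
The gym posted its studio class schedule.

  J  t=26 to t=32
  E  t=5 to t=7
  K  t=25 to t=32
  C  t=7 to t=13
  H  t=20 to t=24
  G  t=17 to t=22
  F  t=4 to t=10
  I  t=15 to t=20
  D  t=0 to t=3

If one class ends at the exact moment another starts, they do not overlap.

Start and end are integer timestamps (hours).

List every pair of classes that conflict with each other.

C & F, E & F, G & H, G & I, J & K

Sorted by start: D, F, E, C, I, G, H, K, J.
F starts after D ends, so nothing later overlaps D either.
E starts before F ends → F and E overlap.
C starts before F ends → F and C overlap.
I starts after F ends, so nothing later overlaps F either.
C starts exactly when E ends (back-to-back, no overlap), so nothing later overlaps E either.
I starts after C ends, so nothing later overlaps C either.
G starts before I ends → I and G overlap.
H starts exactly when I ends (back-to-back, no overlap), so nothing later overlaps I either.
H starts before G ends → G and H overlap.
K starts after G ends, so nothing later overlaps G either.
K starts after H ends, so nothing later overlaps H either.
J starts before K ends → K and J overlap.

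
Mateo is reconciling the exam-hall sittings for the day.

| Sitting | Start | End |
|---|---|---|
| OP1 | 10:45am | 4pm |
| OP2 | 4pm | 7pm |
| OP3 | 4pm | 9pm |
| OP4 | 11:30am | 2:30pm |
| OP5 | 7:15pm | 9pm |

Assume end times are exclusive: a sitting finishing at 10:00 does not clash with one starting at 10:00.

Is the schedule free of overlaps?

Check each pair: they overlap iff neither finishes before the other starts.
Sorted by start: OP1, OP4, OP2, OP3, OP5.
OP4 starts before OP1 ends → OP1 and OP4 overlap.
That's a conflict, so the schedule is not conflict-free.

No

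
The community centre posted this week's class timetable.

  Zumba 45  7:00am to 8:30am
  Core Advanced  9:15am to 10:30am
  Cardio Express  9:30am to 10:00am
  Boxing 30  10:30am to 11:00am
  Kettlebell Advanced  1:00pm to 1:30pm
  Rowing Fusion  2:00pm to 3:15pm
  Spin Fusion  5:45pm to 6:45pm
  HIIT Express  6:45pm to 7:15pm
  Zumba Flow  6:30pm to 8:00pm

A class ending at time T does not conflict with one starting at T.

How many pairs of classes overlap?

Sorted by start: Zumba 45, Core Advanced, Cardio Express, Boxing 30, Kettlebell Advanced, Rowing Fusion, Spin Fusion, Zumba Flow, HIIT Express.
Core Advanced starts after Zumba 45 ends; Zumba 45 is clear from here.
Cardio Express starts before Core Advanced ends → Core Advanced and Cardio Express overlap.
Boxing 30 starts exactly when Core Advanced ends (back-to-back, no overlap); Core Advanced is clear from here.
Boxing 30 starts after Cardio Express ends; Cardio Express is clear from here.
Kettlebell Advanced starts after Boxing 30 ends; Boxing 30 is clear from here.
Rowing Fusion starts after Kettlebell Advanced ends; Kettlebell Advanced is clear from here.
Spin Fusion starts after Rowing Fusion ends; Rowing Fusion is clear from here.
Zumba Flow starts before Spin Fusion ends → Spin Fusion and Zumba Flow overlap.
HIIT Express starts exactly when Spin Fusion ends (back-to-back, no overlap).
HIIT Express starts before Zumba Flow ends → Zumba Flow and HIIT Express overlap.
Overlapping pairs: Cardio Express & Core Advanced, HIIT Express & Zumba Flow, Spin Fusion & Zumba Flow — 3 in total.

3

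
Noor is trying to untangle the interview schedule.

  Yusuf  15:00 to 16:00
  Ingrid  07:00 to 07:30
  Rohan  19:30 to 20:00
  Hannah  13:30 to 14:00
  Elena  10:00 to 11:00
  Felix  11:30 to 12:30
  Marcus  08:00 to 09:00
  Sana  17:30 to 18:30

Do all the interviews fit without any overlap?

Yes

Sorted by start: Ingrid, Marcus, Elena, Felix, Hannah, Yusuf, Sana, Rohan.
Marcus starts after Ingrid ends; Ingrid is clear from here.
Elena starts after Marcus ends; Marcus is clear from here.
Felix starts after Elena ends; Elena is clear from here.
Hannah starts after Felix ends; Felix is clear from here.
Yusuf starts after Hannah ends; Hannah is clear from here.
Sana starts after Yusuf ends; Yusuf is clear from here.
Rohan starts after Sana ends.
Every pair is clear; the schedule has no overlaps.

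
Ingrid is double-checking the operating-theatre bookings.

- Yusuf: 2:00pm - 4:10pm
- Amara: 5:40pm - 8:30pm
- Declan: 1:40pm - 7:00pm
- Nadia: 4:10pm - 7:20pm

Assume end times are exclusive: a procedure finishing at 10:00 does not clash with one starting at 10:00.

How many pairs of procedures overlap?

4

Check each pair: they overlap iff neither finishes before the other starts.
Sorted by start: Declan, Yusuf, Nadia, Amara.
Yusuf starts before Declan ends → Declan and Yusuf overlap.
Nadia starts before Declan ends → Declan and Nadia overlap.
Amara starts before Declan ends → Declan and Amara overlap.
Nadia starts exactly when Yusuf ends (back-to-back, no overlap) — done with Yusuf.
Amara starts before Nadia ends → Nadia and Amara overlap.
Overlapping pairs: Amara & Declan, Amara & Nadia, Declan & Nadia, Declan & Yusuf — 4 in total.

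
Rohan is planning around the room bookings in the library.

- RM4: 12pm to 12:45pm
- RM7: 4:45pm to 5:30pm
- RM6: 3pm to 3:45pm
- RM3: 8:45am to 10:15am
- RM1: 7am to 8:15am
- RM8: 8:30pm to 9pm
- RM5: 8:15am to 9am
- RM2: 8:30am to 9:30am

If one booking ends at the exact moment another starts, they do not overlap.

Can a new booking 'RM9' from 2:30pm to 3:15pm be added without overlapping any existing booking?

RM1: ends 8:15am at or before RM9 starts 2:30pm → clear.
RM5: ends 9am at or before RM9 starts 2:30pm → clear.
RM2: ends 9:30am at or before RM9 starts 2:30pm → clear.
RM3: ends 10:15am at or before RM9 starts 2:30pm → clear.
RM4: ends 12:45pm at or before RM9 starts 2:30pm → clear.
RM6: starts 3pm before RM9 ends 3:15pm, and ends 3:45pm after RM9 starts 2:30pm → overlap.
RM7: starts 4:45pm at or after RM9 ends 3:15pm → clear.
RM8: starts 8:30pm at or after RM9 ends 3:15pm → clear.
RM9 overlaps RM6.

No — it overlaps RM6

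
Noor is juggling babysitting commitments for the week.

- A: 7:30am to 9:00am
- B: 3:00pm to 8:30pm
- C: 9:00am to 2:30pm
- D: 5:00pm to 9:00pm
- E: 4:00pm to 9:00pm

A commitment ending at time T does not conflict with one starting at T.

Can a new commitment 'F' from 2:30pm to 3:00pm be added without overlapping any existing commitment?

Yes — the slot is free

A: ends 9:00am at or before F starts 2:30pm → clear.
C: ends 2:30pm at or before F starts 2:30pm → clear.
B: starts 3:00pm at or after F ends 3:00pm → clear.
E: starts 4:00pm at or after F ends 3:00pm → clear.
D: starts 5:00pm at or after F ends 3:00pm → clear.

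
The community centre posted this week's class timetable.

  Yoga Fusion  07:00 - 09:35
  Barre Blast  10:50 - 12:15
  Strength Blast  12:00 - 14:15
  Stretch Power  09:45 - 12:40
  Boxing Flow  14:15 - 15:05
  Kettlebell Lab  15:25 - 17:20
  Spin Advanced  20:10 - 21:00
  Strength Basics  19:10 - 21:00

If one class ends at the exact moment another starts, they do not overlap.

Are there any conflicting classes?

Two intervals overlap when each starts before the other ends.
Sorted by start: Yoga Fusion, Stretch Power, Barre Blast, Strength Blast, Boxing Flow, Kettlebell Lab, Strength Basics, Spin Advanced.
Stretch Power starts after Yoga Fusion ends, so Yoga Fusion has no further overlaps.
Barre Blast starts before Stretch Power ends → Stretch Power and Barre Blast overlap.
That's a conflict, so the schedule is not conflict-free.

Yes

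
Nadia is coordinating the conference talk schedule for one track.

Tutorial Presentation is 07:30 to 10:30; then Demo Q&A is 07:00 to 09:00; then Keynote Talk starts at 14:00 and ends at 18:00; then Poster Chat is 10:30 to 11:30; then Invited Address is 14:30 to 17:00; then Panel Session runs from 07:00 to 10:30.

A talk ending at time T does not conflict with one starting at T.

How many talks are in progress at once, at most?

Sweep the timeline, counting +1 at each start and −1 at each end (ends before starts at a tie):
07:00 start Demo Q&A → 1
07:00 start Panel Session → 2
07:30 start Tutorial Presentation → 3
09:00 end Demo Q&A → 2
10:30 end Panel Session → 1
10:30 end Tutorial Presentation → 0
10:30 start Poster Chat → 1
11:30 end Poster Chat → 0
14:00 start Keynote Talk → 1
14:30 start Invited Address → 2
17:00 end Invited Address → 1
18:00 end Keynote Talk → 0
Peak is 3, at 07:30 (Demo Q&A, Panel Session, Tutorial Presentation).

3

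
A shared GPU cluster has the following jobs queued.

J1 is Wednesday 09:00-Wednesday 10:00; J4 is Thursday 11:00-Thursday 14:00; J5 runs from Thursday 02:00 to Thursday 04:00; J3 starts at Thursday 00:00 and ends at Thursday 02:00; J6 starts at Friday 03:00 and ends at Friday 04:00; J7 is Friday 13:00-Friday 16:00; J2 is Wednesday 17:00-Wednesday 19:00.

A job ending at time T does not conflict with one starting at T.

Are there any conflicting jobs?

Sorted by start: J1, J2, J3, J5, J4, J6, J7.
J2 starts after J1 ends, so nothing later overlaps J1 either.
J3 starts after J2 ends, so nothing later overlaps J2 either.
J5 starts exactly when J3 ends (back-to-back, no overlap), so nothing later overlaps J3 either.
J4 starts after J5 ends, so nothing later overlaps J5 either.
J6 starts after J4 ends, so nothing later overlaps J4 either.
J7 starts after J6 ends.
Every pair is clear; the schedule has no overlaps.

No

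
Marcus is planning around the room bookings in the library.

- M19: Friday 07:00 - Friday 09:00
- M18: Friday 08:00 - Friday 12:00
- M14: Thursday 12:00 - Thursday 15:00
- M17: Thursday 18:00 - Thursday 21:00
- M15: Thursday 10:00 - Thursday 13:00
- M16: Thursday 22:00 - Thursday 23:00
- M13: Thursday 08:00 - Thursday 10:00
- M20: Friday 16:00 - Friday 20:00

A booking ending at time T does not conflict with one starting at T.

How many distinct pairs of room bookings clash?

2

Check each pair: they overlap iff neither finishes before the other starts.
Sorted by start: M13, M15, M14, M17, M16, M19, M18, M20.
M15 starts exactly when M13 ends (back-to-back, no overlap), so nothing later overlaps M13 either.
M14 starts before M15 ends → M15 and M14 overlap.
M17 starts after M15 ends, so nothing later overlaps M15 either.
M17 starts after M14 ends, so nothing later overlaps M14 either.
M16 starts after M17 ends, so nothing later overlaps M17 either.
M19 starts after M16 ends, so nothing later overlaps M16 either.
M18 starts before M19 ends → M19 and M18 overlap.
M20 starts after M19 ends.
M20 starts after M18 ends.
Overlapping pairs: M14 & M15, M18 & M19 — 2 in total.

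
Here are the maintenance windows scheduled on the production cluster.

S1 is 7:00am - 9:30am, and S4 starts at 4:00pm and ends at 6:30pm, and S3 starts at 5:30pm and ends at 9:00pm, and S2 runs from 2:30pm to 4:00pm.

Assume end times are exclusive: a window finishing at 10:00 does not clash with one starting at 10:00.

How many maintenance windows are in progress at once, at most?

2

Sweep the timeline, counting +1 at each start and −1 at each end (ends before starts at a tie):
7:00am start S1 → 1
9:30am end S1 → 0
2:30pm start S2 → 1
4:00pm end S2 → 0
4:00pm start S4 → 1
5:30pm start S3 → 2
6:30pm end S4 → 1
9:00pm end S3 → 0
Peak is 2, at 5:30pm (S3, S4).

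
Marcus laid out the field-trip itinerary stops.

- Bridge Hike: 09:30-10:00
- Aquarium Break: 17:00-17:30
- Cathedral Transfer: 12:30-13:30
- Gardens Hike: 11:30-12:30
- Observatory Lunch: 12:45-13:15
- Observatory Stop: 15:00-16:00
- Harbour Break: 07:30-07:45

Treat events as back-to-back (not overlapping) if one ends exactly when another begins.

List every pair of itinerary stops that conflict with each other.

Cathedral Transfer & Observatory Lunch

Sorted by start: Harbour Break, Bridge Hike, Gardens Hike, Cathedral Transfer, Observatory Lunch, Observatory Stop, Aquarium Break.
Bridge Hike starts after Harbour Break ends, so nothing later overlaps Harbour Break either.
Gardens Hike starts after Bridge Hike ends, so nothing later overlaps Bridge Hike either.
Cathedral Transfer starts exactly when Gardens Hike ends (back-to-back, no overlap), so nothing later overlaps Gardens Hike either.
Observatory Lunch starts before Cathedral Transfer ends → Cathedral Transfer and Observatory Lunch overlap.
Observatory Stop starts after Cathedral Transfer ends, so nothing later overlaps Cathedral Transfer either.
Observatory Stop starts after Observatory Lunch ends, so nothing later overlaps Observatory Lunch either.
Aquarium Break starts after Observatory Stop ends.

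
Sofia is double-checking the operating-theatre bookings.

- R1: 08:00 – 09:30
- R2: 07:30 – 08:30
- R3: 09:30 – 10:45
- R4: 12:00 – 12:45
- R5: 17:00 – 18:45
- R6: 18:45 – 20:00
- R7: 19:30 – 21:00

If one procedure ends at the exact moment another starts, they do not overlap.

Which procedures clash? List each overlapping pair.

Sorted by start: R2, R1, R3, R4, R5, R6, R7.
R1 starts before R2 ends → R2 and R1 overlap.
R3 starts after R2 ends — done with R2.
R3 starts exactly when R1 ends (back-to-back, no overlap) — done with R1.
R4 starts after R3 ends — done with R3.
R5 starts after R4 ends — done with R4.
R6 starts exactly when R5 ends (back-to-back, no overlap) — done with R5.
R7 starts before R6 ends → R6 and R7 overlap.

R1 & R2, R6 & R7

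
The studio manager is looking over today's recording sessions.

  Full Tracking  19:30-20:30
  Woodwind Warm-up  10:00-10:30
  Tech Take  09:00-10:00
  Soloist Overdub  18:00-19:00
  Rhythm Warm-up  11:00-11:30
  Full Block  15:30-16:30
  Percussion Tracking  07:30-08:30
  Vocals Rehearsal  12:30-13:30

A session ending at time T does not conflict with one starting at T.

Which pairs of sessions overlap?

none

Sorted by start: Percussion Tracking, Tech Take, Woodwind Warm-up, Rhythm Warm-up, Vocals Rehearsal, Full Block, Soloist Overdub, Full Tracking.
Tech Take starts after Percussion Tracking ends, so Percussion Tracking has no further overlaps.
Woodwind Warm-up starts exactly when Tech Take ends (back-to-back, no overlap), so Tech Take has no further overlaps.
Rhythm Warm-up starts after Woodwind Warm-up ends, so Woodwind Warm-up has no further overlaps.
Vocals Rehearsal starts after Rhythm Warm-up ends, so Rhythm Warm-up has no further overlaps.
Full Block starts after Vocals Rehearsal ends, so Vocals Rehearsal has no further overlaps.
Soloist Overdub starts after Full Block ends, so Full Block has no further overlaps.
Full Tracking starts after Soloist Overdub ends.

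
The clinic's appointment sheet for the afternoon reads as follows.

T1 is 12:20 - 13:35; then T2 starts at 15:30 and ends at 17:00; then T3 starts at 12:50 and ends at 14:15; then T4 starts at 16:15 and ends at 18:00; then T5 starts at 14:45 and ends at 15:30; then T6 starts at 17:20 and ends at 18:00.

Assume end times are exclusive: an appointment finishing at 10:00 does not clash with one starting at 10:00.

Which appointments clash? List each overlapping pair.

Sorted by start: T1, T3, T5, T2, T4, T6.
T3 starts before T1 ends → T1 and T3 overlap.
T5 starts after T1 ends; T1 is clear from here.
T5 starts after T3 ends; T3 is clear from here.
T2 starts exactly when T5 ends (back-to-back, no overlap); T5 is clear from here.
T4 starts before T2 ends → T2 and T4 overlap.
T6 starts after T2 ends.
T6 starts before T4 ends → T4 and T6 overlap.

T1 & T3, T2 & T4, T4 & T6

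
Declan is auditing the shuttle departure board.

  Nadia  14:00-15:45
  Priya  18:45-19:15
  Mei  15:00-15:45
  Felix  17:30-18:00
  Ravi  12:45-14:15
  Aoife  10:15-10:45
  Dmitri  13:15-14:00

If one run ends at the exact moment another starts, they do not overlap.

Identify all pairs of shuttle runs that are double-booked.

Two intervals overlap when each starts before the other ends.
Sorted by start: Aoife, Ravi, Dmitri, Nadia, Mei, Felix, Priya.
Ravi starts after Aoife ends, so nothing later overlaps Aoife either.
Dmitri starts before Ravi ends → Ravi and Dmitri overlap.
Nadia starts before Ravi ends → Ravi and Nadia overlap.
Mei starts after Ravi ends, so nothing later overlaps Ravi either.
Nadia starts exactly when Dmitri ends (back-to-back, no overlap), so nothing later overlaps Dmitri either.
Mei starts before Nadia ends → Nadia and Mei overlap.
Felix starts after Nadia ends, so nothing later overlaps Nadia either.
Felix starts after Mei ends, so nothing later overlaps Mei either.
Priya starts after Felix ends.

Dmitri & Ravi, Mei & Nadia, Nadia & Ravi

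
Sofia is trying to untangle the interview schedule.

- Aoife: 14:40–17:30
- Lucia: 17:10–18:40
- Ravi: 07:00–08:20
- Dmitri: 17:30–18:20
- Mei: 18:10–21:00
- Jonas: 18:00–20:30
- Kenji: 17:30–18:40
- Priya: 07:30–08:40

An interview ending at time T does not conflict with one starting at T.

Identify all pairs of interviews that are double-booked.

Check each pair: they overlap iff neither finishes before the other starts.
Sorted by start: Ravi, Priya, Aoife, Lucia, Dmitri, Kenji, Jonas, Mei.
Priya starts before Ravi ends → Ravi and Priya overlap.
Aoife starts after Ravi ends — done with Ravi.
Aoife starts after Priya ends — done with Priya.
Lucia starts before Aoife ends → Aoife and Lucia overlap.
Dmitri starts exactly when Aoife ends (back-to-back, no overlap) — done with Aoife.
Dmitri starts before Lucia ends → Lucia and Dmitri overlap.
Kenji starts before Lucia ends → Lucia and Kenji overlap.
Jonas starts before Lucia ends → Lucia and Jonas overlap.
Mei starts before Lucia ends → Lucia and Mei overlap.
Kenji starts before Dmitri ends → Dmitri and Kenji overlap.
Jonas starts before Dmitri ends → Dmitri and Jonas overlap.
Mei starts before Dmitri ends → Dmitri and Mei overlap.
Jonas starts before Kenji ends → Kenji and Jonas overlap.
Mei starts before Kenji ends → Kenji and Mei overlap.
Mei starts before Jonas ends → Jonas and Mei overlap.

Aoife & Lucia, Dmitri & Jonas, Dmitri & Kenji, Dmitri & Lucia, Dmitri & Mei, Jonas & Kenji, Jonas & Lucia, Jonas & Mei, Kenji & Lucia, Kenji & Mei, Lucia & Mei, Priya & Ravi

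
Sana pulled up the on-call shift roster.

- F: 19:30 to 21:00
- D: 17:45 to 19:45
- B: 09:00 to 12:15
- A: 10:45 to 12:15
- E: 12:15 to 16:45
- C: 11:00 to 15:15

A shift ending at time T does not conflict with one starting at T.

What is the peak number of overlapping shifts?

Sweep the timeline, counting +1 at each start and −1 at each end (ends before starts at a tie):
09:00 start B → 1
10:45 start A → 2
11:00 start C → 3
12:15 end A → 2
12:15 end B → 1
12:15 start E → 2
15:15 end C → 1
16:45 end E → 0
17:45 start D → 1
19:30 start F → 2
19:45 end D → 1
21:00 end F → 0
Peak is 3, at 11:00 (A, B, C).

3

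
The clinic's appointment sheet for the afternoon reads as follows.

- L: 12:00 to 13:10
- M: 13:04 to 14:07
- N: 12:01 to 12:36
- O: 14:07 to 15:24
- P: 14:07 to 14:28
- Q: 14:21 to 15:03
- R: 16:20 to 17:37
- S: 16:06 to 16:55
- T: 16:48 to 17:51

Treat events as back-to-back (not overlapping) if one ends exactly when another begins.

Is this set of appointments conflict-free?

No

Sorted by start: L, N, M, O, P, Q, S, R, T.
N starts before L ends → L and N overlap.
That's a conflict, so the schedule is not conflict-free.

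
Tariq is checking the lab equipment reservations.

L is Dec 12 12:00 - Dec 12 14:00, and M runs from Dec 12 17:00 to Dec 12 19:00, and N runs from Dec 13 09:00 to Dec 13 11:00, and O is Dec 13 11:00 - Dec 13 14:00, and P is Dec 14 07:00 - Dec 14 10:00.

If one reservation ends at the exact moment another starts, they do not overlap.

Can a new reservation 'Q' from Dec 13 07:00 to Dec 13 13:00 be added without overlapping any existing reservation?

L: ends Dec 12 14:00 at or before Q starts Dec 13 07:00 → clear.
M: ends Dec 12 19:00 at or before Q starts Dec 13 07:00 → clear.
N: starts Dec 13 09:00 before Q ends Dec 13 13:00, and ends Dec 13 11:00 after Q starts Dec 13 07:00 → overlap.
O: starts Dec 13 11:00 before Q ends Dec 13 13:00, and ends Dec 13 14:00 after Q starts Dec 13 07:00 → overlap.
P: starts Dec 14 07:00 at or after Q ends Dec 13 13:00 → clear.
Q overlaps N, O.

No — it overlaps N, O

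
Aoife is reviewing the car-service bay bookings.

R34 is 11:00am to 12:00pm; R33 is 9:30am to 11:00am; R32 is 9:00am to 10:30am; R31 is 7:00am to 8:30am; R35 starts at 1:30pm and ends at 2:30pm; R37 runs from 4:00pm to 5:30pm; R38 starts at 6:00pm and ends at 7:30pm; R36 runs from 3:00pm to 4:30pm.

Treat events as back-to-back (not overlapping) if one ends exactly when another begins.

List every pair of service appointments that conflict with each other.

R32 & R33, R36 & R37

Sorted by start: R31, R32, R33, R34, R35, R36, R37, R38.
R32 starts after R31 ends; R31 is clear from here.
R33 starts before R32 ends → R32 and R33 overlap.
R34 starts after R32 ends; R32 is clear from here.
R34 starts exactly when R33 ends (back-to-back, no overlap); R33 is clear from here.
R35 starts after R34 ends; R34 is clear from here.
R36 starts after R35 ends; R35 is clear from here.
R37 starts before R36 ends → R36 and R37 overlap.
R38 starts after R36 ends.
R38 starts after R37 ends.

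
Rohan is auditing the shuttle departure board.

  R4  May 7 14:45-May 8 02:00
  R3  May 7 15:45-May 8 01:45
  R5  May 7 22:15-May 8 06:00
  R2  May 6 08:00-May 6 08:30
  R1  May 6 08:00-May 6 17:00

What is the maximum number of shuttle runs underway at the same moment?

3

Walk through starts and ends in time order (an end at T is processed before a start at T):
May 6 08:00 start R1 → 1
May 6 08:00 start R2 → 2
May 6 08:30 end R2 → 1
May 6 17:00 end R1 → 0
May 7 14:45 start R4 → 1
May 7 15:45 start R3 → 2
May 7 22:15 start R5 → 3
May 8 01:45 end R3 → 2
May 8 02:00 end R4 → 1
May 8 06:00 end R5 → 0
Peak is 3, at May 7 22:15 (R3, R4, R5).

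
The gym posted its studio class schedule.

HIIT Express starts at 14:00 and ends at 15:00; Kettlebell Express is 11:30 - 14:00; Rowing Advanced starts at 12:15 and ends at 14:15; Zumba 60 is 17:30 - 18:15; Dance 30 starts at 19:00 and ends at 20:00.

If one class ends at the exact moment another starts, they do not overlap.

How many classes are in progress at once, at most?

Walk through starts and ends in time order (an end at T is processed before a start at T):
11:30 start Kettlebell Express → 1
12:15 start Rowing Advanced → 2
14:00 end Kettlebell Express → 1
14:00 start HIIT Express → 2
14:15 end Rowing Advanced → 1
15:00 end HIIT Express → 0
17:30 start Zumba 60 → 1
18:15 end Zumba 60 → 0
19:00 start Dance 30 → 1
20:00 end Dance 30 → 0
Peak is 2, at 12:15 (Kettlebell Express, Rowing Advanced).

2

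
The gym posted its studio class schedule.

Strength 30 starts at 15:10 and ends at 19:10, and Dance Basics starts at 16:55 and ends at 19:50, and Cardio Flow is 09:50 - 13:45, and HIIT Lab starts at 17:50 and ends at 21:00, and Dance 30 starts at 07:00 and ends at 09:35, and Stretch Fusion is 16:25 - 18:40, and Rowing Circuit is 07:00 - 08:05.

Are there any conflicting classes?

Sorted by start: Dance 30, Rowing Circuit, Cardio Flow, Strength 30, Stretch Fusion, Dance Basics, HIIT Lab.
Rowing Circuit starts before Dance 30 ends → Dance 30 and Rowing Circuit overlap.
That's a conflict, so the schedule is not conflict-free.

Yes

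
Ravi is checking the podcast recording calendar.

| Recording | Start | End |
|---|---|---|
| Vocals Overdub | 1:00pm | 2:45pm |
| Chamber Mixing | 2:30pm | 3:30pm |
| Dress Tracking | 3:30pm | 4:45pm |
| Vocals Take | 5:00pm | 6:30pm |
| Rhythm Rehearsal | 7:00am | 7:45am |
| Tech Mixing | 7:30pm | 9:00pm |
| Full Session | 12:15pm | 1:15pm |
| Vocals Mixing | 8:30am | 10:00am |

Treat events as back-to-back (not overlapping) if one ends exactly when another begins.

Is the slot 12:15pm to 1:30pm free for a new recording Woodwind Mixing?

Rhythm Rehearsal: ends 7:45am at or before Woodwind Mixing starts 12:15pm → clear.
Vocals Mixing: ends 10:00am at or before Woodwind Mixing starts 12:15pm → clear.
Full Session: starts 12:15pm before Woodwind Mixing ends 1:30pm, and ends 1:15pm after Woodwind Mixing starts 12:15pm → overlap.
Vocals Overdub: starts 1:00pm before Woodwind Mixing ends 1:30pm, and ends 2:45pm after Woodwind Mixing starts 12:15pm → overlap.
Chamber Mixing: starts 2:30pm at or after Woodwind Mixing ends 1:30pm → clear.
Dress Tracking: starts 3:30pm at or after Woodwind Mixing ends 1:30pm → clear.
Vocals Take: starts 5:00pm at or after Woodwind Mixing ends 1:30pm → clear.
Tech Mixing: starts 7:30pm at or after Woodwind Mixing ends 1:30pm → clear.
Woodwind Mixing overlaps Full Session, Vocals Overdub.

No — it overlaps Full Session, Vocals Overdub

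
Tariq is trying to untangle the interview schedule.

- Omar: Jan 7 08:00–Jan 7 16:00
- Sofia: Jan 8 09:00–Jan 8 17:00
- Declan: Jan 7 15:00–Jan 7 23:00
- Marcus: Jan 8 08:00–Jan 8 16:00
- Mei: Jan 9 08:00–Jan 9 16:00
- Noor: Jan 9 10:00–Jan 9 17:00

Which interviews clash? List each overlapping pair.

Two intervals overlap when each starts before the other ends.
Sorted by start: Omar, Declan, Marcus, Sofia, Mei, Noor.
Declan starts before Omar ends → Omar and Declan overlap.
Marcus starts after Omar ends, so nothing later overlaps Omar either.
Marcus starts after Declan ends, so nothing later overlaps Declan either.
Sofia starts before Marcus ends → Marcus and Sofia overlap.
Mei starts after Marcus ends, so nothing later overlaps Marcus either.
Mei starts after Sofia ends, so nothing later overlaps Sofia either.
Noor starts before Mei ends → Mei and Noor overlap.

Declan & Omar, Marcus & Sofia, Mei & Noor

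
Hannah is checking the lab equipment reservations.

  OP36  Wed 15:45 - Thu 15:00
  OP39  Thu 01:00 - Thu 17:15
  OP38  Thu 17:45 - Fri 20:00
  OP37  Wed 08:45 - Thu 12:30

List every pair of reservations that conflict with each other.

OP36 & OP37, OP36 & OP39, OP37 & OP39

Check each pair: they overlap iff neither finishes before the other starts.
Sorted by start: OP37, OP36, OP39, OP38.
OP36 starts before OP37 ends → OP37 and OP36 overlap.
OP39 starts before OP37 ends → OP37 and OP39 overlap.
OP38 starts after OP37 ends.
OP39 starts before OP36 ends → OP36 and OP39 overlap.
OP38 starts after OP36 ends.
OP38 starts after OP39 ends.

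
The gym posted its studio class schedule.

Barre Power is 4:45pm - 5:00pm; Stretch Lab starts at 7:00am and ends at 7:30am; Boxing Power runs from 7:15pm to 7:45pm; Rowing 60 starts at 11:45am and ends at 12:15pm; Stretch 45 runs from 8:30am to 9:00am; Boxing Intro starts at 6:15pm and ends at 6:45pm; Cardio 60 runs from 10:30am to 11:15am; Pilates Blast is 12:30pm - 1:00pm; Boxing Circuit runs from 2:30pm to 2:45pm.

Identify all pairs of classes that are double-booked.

Two intervals overlap when each starts before the other ends.
Sorted by start: Stretch Lab, Stretch 45, Cardio 60, Rowing 60, Pilates Blast, Boxing Circuit, Barre Power, Boxing Intro, Boxing Power.
Stretch 45 starts after Stretch Lab ends — done with Stretch Lab.
Cardio 60 starts after Stretch 45 ends — done with Stretch 45.
Rowing 60 starts after Cardio 60 ends — done with Cardio 60.
Pilates Blast starts after Rowing 60 ends — done with Rowing 60.
Boxing Circuit starts after Pilates Blast ends — done with Pilates Blast.
Barre Power starts after Boxing Circuit ends — done with Boxing Circuit.
Boxing Intro starts after Barre Power ends — done with Barre Power.
Boxing Power starts after Boxing Intro ends.

no conflicts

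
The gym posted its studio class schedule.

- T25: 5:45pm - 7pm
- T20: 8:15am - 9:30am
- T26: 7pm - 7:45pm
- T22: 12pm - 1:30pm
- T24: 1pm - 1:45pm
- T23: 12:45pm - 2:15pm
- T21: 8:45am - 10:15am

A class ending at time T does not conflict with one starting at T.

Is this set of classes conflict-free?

No

Two intervals overlap when each starts before the other ends.
Sorted by start: T20, T21, T22, T23, T24, T25, T26.
T21 starts before T20 ends → T20 and T21 overlap.
That's a conflict, so the schedule is not conflict-free.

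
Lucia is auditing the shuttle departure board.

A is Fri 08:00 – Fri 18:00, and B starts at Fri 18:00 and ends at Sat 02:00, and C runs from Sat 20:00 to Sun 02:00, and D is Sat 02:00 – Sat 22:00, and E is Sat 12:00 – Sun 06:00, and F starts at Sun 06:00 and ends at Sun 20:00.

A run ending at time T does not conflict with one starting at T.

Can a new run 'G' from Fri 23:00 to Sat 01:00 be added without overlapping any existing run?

No — it overlaps B

A: ends Fri 18:00 at or before G starts Fri 23:00 → clear.
B: starts Fri 18:00 before G ends Sat 01:00, and ends Sat 02:00 after G starts Fri 23:00 → overlap.
D: starts Sat 02:00 at or after G ends Sat 01:00 → clear.
E: starts Sat 12:00 at or after G ends Sat 01:00 → clear.
C: starts Sat 20:00 at or after G ends Sat 01:00 → clear.
F: starts Sun 06:00 at or after G ends Sat 01:00 → clear.
G overlaps B.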